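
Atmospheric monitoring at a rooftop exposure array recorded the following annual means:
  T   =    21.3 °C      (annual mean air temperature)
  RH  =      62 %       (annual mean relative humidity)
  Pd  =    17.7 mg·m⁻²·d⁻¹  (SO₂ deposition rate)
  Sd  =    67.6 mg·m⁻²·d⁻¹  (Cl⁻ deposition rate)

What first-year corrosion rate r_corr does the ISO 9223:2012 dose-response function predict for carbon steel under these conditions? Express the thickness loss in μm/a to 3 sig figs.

carbon steel: f(T) = -0.054·(T−10) [T>10 °C] = -0.6102
  Pd branch = 1.77·Pd^0.52·e^(0.02·RH+f) = 14.81 μm/a
  Sd branch = 0.102·Sd^0.62·e^(0.033·RH+0.04·T) = 25.22 μm/a
  r_corr = 14.81 + 25.22 = 40.03 μm/a

r_corr = 40.0 μm/a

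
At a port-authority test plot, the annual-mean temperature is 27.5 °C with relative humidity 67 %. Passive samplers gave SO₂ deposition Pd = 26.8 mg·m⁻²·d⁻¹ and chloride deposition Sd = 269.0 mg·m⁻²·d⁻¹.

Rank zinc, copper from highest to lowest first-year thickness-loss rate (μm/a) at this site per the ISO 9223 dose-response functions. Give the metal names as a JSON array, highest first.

zinc: f(T) = -0.071·(T−10) [T>10 °C] = -1.2425
  Pd branch = 0.0129·Pd^0.44·e^(0.046·RH+f) = 0.345 μm/a
  Cl⁻ term: 0.0175·269.0^0.57·exp(0.008·67+0.085·27.5) = 7.515
  sum: 0.345 + 7.515 → r_corr = 7.86 μm/a
copper: T>10 °C ⇒ hinge -0.080·(27.5−10) = -1.4000
  Pd branch = 0.0053·Pd^0.26·e^(0.059·RH+f) = 0.1601 μm/a
  Sd branch = 0.01025·Sd^0.27·e^(0.036·RH+0.049·T) = 1.993 μm/a
  sum: 0.1601 + 1.993 → r_corr = 2.153 μm/a
Ordering by μm/a: zinc (7.86) > copper (2.15)

["zinc", "copper"]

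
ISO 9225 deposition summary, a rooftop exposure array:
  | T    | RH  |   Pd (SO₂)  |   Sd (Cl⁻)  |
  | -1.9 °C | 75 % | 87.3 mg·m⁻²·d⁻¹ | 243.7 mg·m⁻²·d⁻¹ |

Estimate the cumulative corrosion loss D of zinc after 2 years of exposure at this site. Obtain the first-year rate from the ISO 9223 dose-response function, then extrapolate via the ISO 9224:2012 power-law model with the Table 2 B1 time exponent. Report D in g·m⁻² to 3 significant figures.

zinc: T≤10 °C ⇒ hinge +0.038·(-1.9−10) = -0.4522
  SO₂ term: 0.0129·87.3^0.44·exp(0.046·75-0.4522) = 1.847
  Sd branch = 0.0175·Sd^0.57·e^(0.008·RH+0.085·T) = 0.6223 μm/a
  r_corr = 1.847 + 0.6223 = 2.47 μm/a
Power-law: D(2) = r_corr · 2^0.813
  D(2) = 2.47 × 2^0.813 = 2.47 × 1.757 = 4.339 μm
  Mass loss = 4.339 μm × 7.14 g/cm³ = 30.98 g·m⁻²

D(2) = 31.0 g·m⁻²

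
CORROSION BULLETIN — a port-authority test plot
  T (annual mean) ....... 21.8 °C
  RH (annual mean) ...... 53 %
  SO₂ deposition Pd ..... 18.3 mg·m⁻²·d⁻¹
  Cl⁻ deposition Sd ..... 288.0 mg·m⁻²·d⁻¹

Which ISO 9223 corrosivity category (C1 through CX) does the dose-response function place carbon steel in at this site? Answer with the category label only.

C4

carbon steel: T>10 °C ⇒ hinge -0.054·(21.8−10) = -0.6372
  sulphur-dioxide contribution → 12.25 μm/a
  chloride contribution → 46.96 μm/a
  total first-year rate 59.21 μm/a
ISO 9223 Table 2 (carbon steel): 50 < 59.2 ≤ 80 μm/a ⇒ C4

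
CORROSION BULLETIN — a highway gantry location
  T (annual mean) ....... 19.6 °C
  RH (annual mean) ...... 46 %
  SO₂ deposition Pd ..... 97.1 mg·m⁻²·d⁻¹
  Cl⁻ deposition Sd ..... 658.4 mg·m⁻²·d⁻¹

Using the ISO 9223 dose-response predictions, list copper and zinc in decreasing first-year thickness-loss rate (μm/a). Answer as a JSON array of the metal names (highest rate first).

copper: f(T) = -0.080·(T−10) [T>10 °C] = -0.7680
  Pd branch = 0.0053·Pd^0.26·e^(0.059·RH+f) = 0.1219 μm/a
  Sd branch = 0.01025·Sd^0.27·e^(0.036·RH+0.049·T) = 0.8091 μm/a
  r_corr = 0.1219 + 0.8091 = 0.931 μm/a
zinc: f(T) = -0.071·(T−10) [T>10 °C] = -0.6816
  Pd branch = 0.0129·Pd^0.44·e^(0.046·RH+f) = 0.4054 μm/a
  Cl⁻ term: 0.0175·658.4^0.57·exp(0.008·46+0.085·19.6) = 5.407
  r_corr = 0.4054 + 5.407 = 5.812 μm/a
Ordering by μm/a: zinc (5.81) > copper (0.931)

["zinc", "copper"]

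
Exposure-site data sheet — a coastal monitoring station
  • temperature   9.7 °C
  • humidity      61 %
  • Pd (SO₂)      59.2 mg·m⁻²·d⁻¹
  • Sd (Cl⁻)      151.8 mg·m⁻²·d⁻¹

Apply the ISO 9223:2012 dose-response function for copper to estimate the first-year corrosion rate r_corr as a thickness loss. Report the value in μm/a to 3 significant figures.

r_corr = 1.11 μm/a

copper: temperature factor f = +0.126·(-0.3) = -0.0378
  SO₂ term: 0.0053·59.2^0.26·exp(0.059·61-0.0378) = 0.5391
  Sd branch = 0.01025·Sd^0.27·e^(0.036·RH+0.049·T) = 0.5752 μm/a
  r_corr = 0.5391 + 0.5752 = 1.114 μm/a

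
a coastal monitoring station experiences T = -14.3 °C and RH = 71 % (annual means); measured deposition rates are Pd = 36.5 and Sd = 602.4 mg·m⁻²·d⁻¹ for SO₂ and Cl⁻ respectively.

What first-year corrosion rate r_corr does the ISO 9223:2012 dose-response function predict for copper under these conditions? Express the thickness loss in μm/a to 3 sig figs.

copper: T≤10 °C ⇒ hinge +0.126·(-14.3−10) = -3.0618
  Pd branch = 0.0053·Pd^0.26·e^(0.059·RH+f) = 0.04169 μm/a
  Sd branch = 0.01025·Sd^0.27·e^(0.036·RH+0.049·T) = 0.369 μm/a
  sum: 0.04169 + 0.369 → r_corr = 0.4107 μm/a

r_corr = 0.411 μm/a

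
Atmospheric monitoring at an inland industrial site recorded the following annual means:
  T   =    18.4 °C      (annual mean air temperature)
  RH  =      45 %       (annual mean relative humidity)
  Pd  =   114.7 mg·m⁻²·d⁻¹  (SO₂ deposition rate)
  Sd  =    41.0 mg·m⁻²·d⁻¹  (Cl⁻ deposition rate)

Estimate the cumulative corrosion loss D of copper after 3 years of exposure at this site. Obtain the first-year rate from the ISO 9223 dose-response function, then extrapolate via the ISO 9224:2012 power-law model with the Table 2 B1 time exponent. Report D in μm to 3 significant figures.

D(3) = 0.999 μm

copper: f(T) = -0.080·(T−10) [T>10 °C] = -0.6720
  SO₂ term: 0.0053·114.7^0.26·exp(0.059·45-0.6720) = 0.1321
  Cl⁻ term: 0.01025·41.0^0.27·exp(0.036·45+0.049·18.4) = 0.3478
  sum: 0.1321 + 0.3478 → r_corr = 0.4799 μm/a
Power-law: D(3) = r_corr · 3^0.667
  D(3) = 0.4799 × 3^0.667 = 0.4799 × 2.081 = 0.9986 μm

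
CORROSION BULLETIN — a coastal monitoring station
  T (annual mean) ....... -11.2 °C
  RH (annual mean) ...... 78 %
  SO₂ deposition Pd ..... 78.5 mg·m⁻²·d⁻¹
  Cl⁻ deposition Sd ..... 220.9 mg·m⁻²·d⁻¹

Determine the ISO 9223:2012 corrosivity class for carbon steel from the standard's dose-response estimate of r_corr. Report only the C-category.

carbon steel: f(T) = +0.150·(T−10) [T≤10 °C] = -3.1800
  Pd branch = 1.77·Pd^0.52·e^(0.02·RH+f) = 3.386 μm/a
  Sd branch = 0.102·Sd^0.62·e^(0.033·RH+0.04·T) = 24.28 μm/a
  sum: 3.386 + 24.28 → r_corr = 27.67 μm/a
27.7 μm/a falls in (25, 50] for carbon steel → category C3

C3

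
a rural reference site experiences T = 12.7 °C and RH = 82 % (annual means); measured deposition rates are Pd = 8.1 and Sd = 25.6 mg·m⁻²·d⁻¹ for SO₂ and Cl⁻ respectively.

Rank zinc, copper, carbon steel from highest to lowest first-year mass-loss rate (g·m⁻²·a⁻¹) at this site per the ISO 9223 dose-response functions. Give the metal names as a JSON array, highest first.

zinc: f(T) = -0.071·(T−10) [T>10 °C] = -0.1917
  sulphur-dioxide contribution → 1.162 μm/a
  chloride contribution → 0.6302 μm/a
  total first-year rate 1.792 μm/a
  mass loss = 1.792 μm/a × 7.14 g/cm³ = 12.8 g·m⁻²·a⁻¹
copper: f(T) = -0.080·(T−10) [T>10 °C] = -0.2160
  sulphur-dioxide contribution → 0.9285 μm/a
  chloride contribution → 0.8775 μm/a
  ⇒ r_corr(copper) = 1.806 μm/a
  mass loss = 1.806 μm/a × 8.96 g/cm³ = 16.18 g·m⁻²·a⁻¹
carbon steel: T>10 °C ⇒ hinge -0.054·(12.7−10) = -0.1458
  sulphur-dioxide contribution → 23.4 μm/a
  chloride contribution → 18.95 μm/a
  total first-year rate 42.35 μm/a
  mass loss = 42.35 μm/a × 7.85 g/cm³ = 332.5 g·m⁻²·a⁻¹
Ordering by g·m⁻²·a⁻¹: carbon steel (332) > copper (16.2) > zinc (12.8)

["carbon steel", "copper", "zinc"]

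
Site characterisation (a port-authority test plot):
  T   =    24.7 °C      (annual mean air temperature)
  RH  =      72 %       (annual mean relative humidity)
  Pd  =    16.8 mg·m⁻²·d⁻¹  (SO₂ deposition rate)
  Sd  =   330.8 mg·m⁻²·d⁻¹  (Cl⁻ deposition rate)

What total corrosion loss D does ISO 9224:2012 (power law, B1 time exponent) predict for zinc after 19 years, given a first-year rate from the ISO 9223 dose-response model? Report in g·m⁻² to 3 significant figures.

zinc: f(T) = -0.071·(T−10) [T>10 °C] = -1.0437
  Pd branch = 0.0129·Pd^0.44·e^(0.046·RH+f) = 0.4314 μm/a
  Sd branch = 0.0175·Sd^0.57·e^(0.008·RH+0.085·T) = 6.937 μm/a
  sum: 0.4314 + 6.937 → r_corr = 7.368 μm/a
Power-law: D(19) = r_corr · 19^0.813
  D(19) = 7.368 × 19^0.813 = 7.368 × 10.96 = 80.72 μm
  Mass loss = 80.72 μm × 7.14 g/cm³ = 576.3 g·m⁻²

D(19) = 576 g·m⁻²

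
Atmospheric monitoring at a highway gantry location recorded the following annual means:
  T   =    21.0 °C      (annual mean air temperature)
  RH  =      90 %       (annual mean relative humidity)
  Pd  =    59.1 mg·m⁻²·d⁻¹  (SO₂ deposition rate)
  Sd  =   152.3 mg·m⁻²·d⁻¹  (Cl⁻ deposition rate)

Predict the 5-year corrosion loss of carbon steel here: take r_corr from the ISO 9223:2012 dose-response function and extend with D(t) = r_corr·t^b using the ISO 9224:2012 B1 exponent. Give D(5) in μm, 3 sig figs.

carbon steel: temperature factor f = -0.054·(11.0) = -0.5940
  SO₂ term: 1.77·59.1^0.52·exp(0.02·90-0.5940) = 49.31
  Cl⁻ term: 0.102·152.3^0.62·exp(0.033·90+0.04·21.0) = 103.9
  r_corr = 49.31 + 103.9 = 153.2 μm/a
ISO 9224: D(t) = r_corr · t^b with b = 0.523 (carbon steel, B1)
  D(5) = 153.2 × 5^0.523 = 153.2 × 2.32 = 355.5 μm

D(5) = 355 μm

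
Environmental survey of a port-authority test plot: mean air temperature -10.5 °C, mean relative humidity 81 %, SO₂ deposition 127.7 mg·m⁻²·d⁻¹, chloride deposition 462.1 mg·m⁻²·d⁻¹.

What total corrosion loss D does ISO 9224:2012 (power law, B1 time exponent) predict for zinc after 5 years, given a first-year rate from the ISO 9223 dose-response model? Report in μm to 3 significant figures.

zinc: T≤10 °C ⇒ hinge +0.038·(-10.5−10) = -0.7790
  SO₂ term: 0.0129·127.7^0.44·exp(0.046·81-0.7790) = 2.076
  Sd branch = 0.0175·Sd^0.57·e^(0.008·RH+0.085·T) = 0.4526 μm/a
  r_corr = 2.076 + 0.4526 = 2.528 μm/a
ISO 9224: D(t) = r_corr · t^b with b = 0.813 (zinc, B1)
  D(5) = 2.528 × 5^0.813 = 2.528 × 3.701 = 9.356 μm

D(5) = 9.36 μm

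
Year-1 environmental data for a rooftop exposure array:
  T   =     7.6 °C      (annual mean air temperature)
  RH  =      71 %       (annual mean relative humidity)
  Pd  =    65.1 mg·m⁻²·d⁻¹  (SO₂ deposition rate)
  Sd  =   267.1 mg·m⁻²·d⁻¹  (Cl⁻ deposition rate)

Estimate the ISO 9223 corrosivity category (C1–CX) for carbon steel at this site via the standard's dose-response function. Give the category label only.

C5

carbon steel: f(T) = +0.150·(T−10) [T≤10 °C] = -0.3600
  Pd branch = 1.77·Pd^0.52·e^(0.02·RH+f) = 44.81 μm/a
  Sd branch = 0.102·Sd^0.62·e^(0.033·RH+0.04·T) = 46 μm/a
  r_corr = 44.81 + 46 = 90.81 μm/a
Category bounds: 80…200 μm/a bracket r_corr ⇒ C5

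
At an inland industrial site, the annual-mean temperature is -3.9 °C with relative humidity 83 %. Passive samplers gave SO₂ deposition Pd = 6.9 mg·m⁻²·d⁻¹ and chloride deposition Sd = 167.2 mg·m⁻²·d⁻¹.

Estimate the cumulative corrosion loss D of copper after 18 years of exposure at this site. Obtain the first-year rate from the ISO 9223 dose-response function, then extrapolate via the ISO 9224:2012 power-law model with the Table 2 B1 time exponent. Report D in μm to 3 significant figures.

D(18) = 6.00 μm

copper: temperature factor f = +0.126·(-13.9) = -1.7514
  sulphur-dioxide contribution → 0.2035 μm/a
  chloride contribution → 0.6694 μm/a
  total first-year rate 0.8729 μm/a
Long-term exponent b (ISO 9224 Table 2, B1) = 0.667
  D(18) = 0.8729 × 18^0.667 = 0.8729 × 6.875 = 6.001 μm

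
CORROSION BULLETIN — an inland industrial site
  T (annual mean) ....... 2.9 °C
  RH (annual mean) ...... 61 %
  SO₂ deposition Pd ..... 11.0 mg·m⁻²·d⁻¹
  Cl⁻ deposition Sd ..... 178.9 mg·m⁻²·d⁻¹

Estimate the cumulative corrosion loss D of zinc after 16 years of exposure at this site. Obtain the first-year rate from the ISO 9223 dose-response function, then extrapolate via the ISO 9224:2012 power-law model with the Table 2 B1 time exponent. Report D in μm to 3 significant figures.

zinc: f(T) = +0.038·(T−10) [T≤10 °C] = -0.2698
  SO₂ term: 0.0129·11.0^0.44·exp(0.046·61-0.2698) = 0.468
  Sd branch = 0.0175·Sd^0.57·e^(0.008·RH+0.085·T) = 0.7015 μm/a
  r_corr = 0.468 + 0.7015 = 1.169 μm/a
Long-term exponent b (ISO 9224 Table 2, B1) = 0.813
  D(16) = 1.169 × 16^0.813 = 1.169 × 9.527 = 11.14 μm

D(16) = 11.1 μm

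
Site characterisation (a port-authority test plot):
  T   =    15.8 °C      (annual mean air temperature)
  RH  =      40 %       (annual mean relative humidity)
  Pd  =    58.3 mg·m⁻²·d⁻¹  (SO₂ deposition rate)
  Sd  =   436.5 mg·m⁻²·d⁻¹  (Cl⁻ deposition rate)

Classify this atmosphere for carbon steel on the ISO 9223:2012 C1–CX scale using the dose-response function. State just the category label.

C4

carbon steel: temperature factor f = -0.054·(5.8) = -0.3132
  sulphur-dioxide contribution → 23.85 μm/a
  chloride contribution → 31.13 μm/a
  total first-year rate 54.98 μm/a
ISO 9223 Table 2 (carbon steel): 50 < 55 ≤ 80 μm/a ⇒ C4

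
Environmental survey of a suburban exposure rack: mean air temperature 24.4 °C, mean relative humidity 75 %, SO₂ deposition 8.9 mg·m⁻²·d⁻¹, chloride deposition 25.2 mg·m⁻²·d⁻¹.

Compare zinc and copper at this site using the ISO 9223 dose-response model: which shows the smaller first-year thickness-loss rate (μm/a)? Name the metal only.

zinc: temperature factor f = -0.071·(14.4) = -1.0224
  SO₂ term: 0.0129·8.9^0.44·exp(0.046·75-1.0224) = 0.3825
  Sd branch = 0.0175·Sd^0.57·e^(0.008·RH+0.085·T) = 1.596 μm/a
  r_corr = 0.3825 + 1.596 = 1.979 μm/a
copper: temperature factor f = -0.080·(14.4) = -1.1520
  SO₂ term: 0.0053·8.9^0.26·exp(0.059·75-1.1520) = 0.2469
  Cl⁻ term: 0.01025·25.2^0.27·exp(0.036·75+0.049·24.4) = 1.205
  sum: 0.2469 + 1.205 → r_corr = 1.452 μm/a
Ordering by μm/a: zinc (1.98) > copper (1.45)

copper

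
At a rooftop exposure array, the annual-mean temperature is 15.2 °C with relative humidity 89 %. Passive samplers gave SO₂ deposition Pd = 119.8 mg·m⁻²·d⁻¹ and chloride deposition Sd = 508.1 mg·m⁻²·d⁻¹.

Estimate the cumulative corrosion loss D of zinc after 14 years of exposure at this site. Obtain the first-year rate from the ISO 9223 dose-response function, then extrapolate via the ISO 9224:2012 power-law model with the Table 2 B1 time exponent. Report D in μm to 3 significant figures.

D(14) = 76.2 μm

zinc: temperature factor f = -0.071·(5.2) = -0.3692
  SO₂ term: 0.0129·119.8^0.44·exp(0.046·89-0.3692) = 4.393
  Cl⁻ term: 0.0175·508.1^0.57·exp(0.008·89+0.085·15.2) = 4.526
  r_corr = 4.393 + 4.526 = 8.92 μm/a
Power-law: D(14) = r_corr · 14^0.813
  D(14) = 8.92 × 14^0.813 = 8.92 × 8.547 = 76.23 μm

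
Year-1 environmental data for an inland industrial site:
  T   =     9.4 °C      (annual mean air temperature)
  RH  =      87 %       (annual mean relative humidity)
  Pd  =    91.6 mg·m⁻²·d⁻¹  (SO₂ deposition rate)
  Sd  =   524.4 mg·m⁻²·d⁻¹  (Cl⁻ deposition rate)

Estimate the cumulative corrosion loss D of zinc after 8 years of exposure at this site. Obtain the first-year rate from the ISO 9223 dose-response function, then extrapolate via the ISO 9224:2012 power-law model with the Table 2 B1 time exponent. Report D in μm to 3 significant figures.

D(8) = 42.3 μm

zinc: temperature factor f = +0.038·(-0.6) = -0.0228
  sulphur-dioxide contribution → 5.035 μm/a
  chloride contribution → 2.77 μm/a
  total first-year rate 7.805 μm/a
Long-term exponent b (ISO 9224 Table 2, B1) = 0.813
  D(8) = 7.805 × 8^0.813 = 7.805 × 5.423 = 42.32 μm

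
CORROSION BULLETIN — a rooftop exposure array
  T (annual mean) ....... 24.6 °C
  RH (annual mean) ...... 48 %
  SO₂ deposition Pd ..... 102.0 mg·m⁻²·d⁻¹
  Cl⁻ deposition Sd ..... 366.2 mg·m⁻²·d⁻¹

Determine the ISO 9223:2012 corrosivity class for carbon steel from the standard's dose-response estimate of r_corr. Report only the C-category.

C4

carbon steel: T>10 °C ⇒ hinge -0.054·(24.6−10) = -0.7884
  sulphur-dioxide contribution → 23.28 μm/a
  chloride contribution → 51.69 μm/a
  ⇒ r_corr(carbon steel) = 74.97 μm/a
Category bounds: 50…80 μm/a bracket r_corr ⇒ C4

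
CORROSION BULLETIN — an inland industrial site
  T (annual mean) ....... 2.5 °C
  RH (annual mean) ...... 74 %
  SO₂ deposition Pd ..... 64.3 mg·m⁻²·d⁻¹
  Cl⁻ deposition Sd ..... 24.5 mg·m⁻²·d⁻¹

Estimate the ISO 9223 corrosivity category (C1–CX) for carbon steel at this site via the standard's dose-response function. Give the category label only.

C3

carbon steel: T≤10 °C ⇒ hinge +0.150·(2.5−10) = -1.1250
  SO₂ term: 1.77·64.3^0.52·exp(0.02·74-1.1250) = 22
  Cl⁻ term: 0.102·24.5^0.62·exp(0.033·74+0.04·2.5) = 9.416
  r_corr = 22 + 9.416 = 31.42 μm/a
ISO 9223 Table 2 (carbon steel): 25 < 31.4 ≤ 50 μm/a ⇒ C3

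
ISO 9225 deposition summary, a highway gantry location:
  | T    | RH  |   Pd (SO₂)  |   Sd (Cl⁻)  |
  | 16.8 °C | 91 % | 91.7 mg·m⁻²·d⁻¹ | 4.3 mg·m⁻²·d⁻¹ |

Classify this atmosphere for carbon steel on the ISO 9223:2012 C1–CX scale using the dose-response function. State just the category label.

C5

carbon steel: f(T) = -0.054·(T−10) [T>10 °C] = -0.3672
  Pd branch = 1.77·Pd^0.52·e^(0.02·RH+f) = 79.31 μm/a
  Sd branch = 0.102·Sd^0.62·e^(0.033·RH+0.04·T) = 9.94 μm/a
  sum: 79.31 + 9.94 → r_corr = 89.25 μm/a
89.3 μm/a falls in (80, 200] for carbon steel → category C5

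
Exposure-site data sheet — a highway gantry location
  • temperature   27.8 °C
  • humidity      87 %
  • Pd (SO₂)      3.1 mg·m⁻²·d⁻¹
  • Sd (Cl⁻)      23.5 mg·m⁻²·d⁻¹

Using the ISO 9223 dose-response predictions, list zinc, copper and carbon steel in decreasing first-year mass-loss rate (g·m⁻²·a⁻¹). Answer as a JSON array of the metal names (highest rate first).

["carbon steel", "copper", "zinc"]

zinc: temperature factor f = -0.071·(17.8) = -1.2638
  sulphur-dioxide contribution → 0.3281 μm/a
  chloride contribution → 2.255 μm/a
  total first-year rate 2.583 μm/a
  mass loss = 2.583 μm/a × 7.14 g/cm³ = 18.44 g·m⁻²·a⁻¹
copper: temperature factor f = -0.080·(17.8) = -1.4240
  sulphur-dioxide contribution → 0.2903 μm/a
  chloride contribution → 2.151 μm/a
  total first-year rate 2.442 μm/a
  mass loss = 2.442 μm/a × 8.96 g/cm³ = 21.88 g·m⁻²·a⁻¹
carbon steel: T>10 °C ⇒ hinge -0.054·(27.8−10) = -0.9612
  sulphur-dioxide contribution → 6.946 μm/a
  chloride contribution → 38.77 μm/a
  ⇒ r_corr(carbon steel) = 45.71 μm/a
  mass loss = 45.71 μm/a × 7.85 g/cm³ = 358.8 g·m⁻²·a⁻¹
Ordering by g·m⁻²·a⁻¹: carbon steel (359) > copper (21.9) > zinc (18.4)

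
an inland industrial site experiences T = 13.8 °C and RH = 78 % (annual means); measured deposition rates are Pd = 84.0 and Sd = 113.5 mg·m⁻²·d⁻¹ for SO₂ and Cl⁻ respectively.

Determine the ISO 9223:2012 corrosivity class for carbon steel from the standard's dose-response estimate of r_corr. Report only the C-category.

carbon steel: temperature factor f = -0.054·(3.8) = -0.2052
  SO₂ term: 1.77·84.0^0.52·exp(0.02·78-0.2052) = 68.7
  Cl⁻ term: 0.102·113.5^0.62·exp(0.033·78+0.04·13.8) = 43.68
  r_corr = 68.7 + 43.68 = 112.4 μm/a
Category bounds: 80…200 μm/a bracket r_corr ⇒ C5

C5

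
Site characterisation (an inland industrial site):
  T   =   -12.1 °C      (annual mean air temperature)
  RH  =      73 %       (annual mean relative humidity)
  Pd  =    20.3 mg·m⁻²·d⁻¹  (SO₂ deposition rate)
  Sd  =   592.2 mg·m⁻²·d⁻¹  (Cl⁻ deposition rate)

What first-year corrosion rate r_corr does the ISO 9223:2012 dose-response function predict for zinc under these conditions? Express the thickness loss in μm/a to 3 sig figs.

r_corr = 1.03 μm/a

zinc: f(T) = +0.038·(T−10) [T≤10 °C] = -0.8398
  Pd branch = 0.0129·Pd^0.44·e^(0.046·RH+f) = 0.6019 μm/a
  Sd branch = 0.0175·Sd^0.57·e^(0.008·RH+0.085·T) = 0.4269 μm/a
  r_corr = 0.6019 + 0.4269 = 1.029 μm/a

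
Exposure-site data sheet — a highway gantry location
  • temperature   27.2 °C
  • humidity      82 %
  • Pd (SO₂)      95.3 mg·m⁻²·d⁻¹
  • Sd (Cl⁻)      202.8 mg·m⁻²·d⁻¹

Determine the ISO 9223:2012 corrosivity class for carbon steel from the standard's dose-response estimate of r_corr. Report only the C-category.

carbon steel: T>10 °C ⇒ hinge -0.054·(27.2−10) = -0.9288
  SO₂ term: 1.77·95.3^0.52·exp(0.02·82-0.9288) = 38.55
  Cl⁻ term: 0.102·202.8^0.62·exp(0.033·82+0.04·27.2) = 122.1
  r_corr = 38.55 + 122.1 = 160.6 μm/a
161 μm/a falls in (80, 200] for carbon steel → category C5

C5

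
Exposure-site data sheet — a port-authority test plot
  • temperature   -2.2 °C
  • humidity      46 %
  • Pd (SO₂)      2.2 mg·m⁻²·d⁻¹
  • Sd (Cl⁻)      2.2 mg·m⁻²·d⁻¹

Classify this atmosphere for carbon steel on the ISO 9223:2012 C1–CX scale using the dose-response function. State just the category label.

C2

carbon steel: f(T) = +0.150·(T−10) [T≤10 °C] = -1.8300
  sulphur-dioxide contribution → 1.074 μm/a
  chloride contribution → 0.6949 μm/a
  ⇒ r_corr(carbon steel) = 1.768 μm/a
1.77 μm/a falls in (1.3, 25] for carbon steel → category C2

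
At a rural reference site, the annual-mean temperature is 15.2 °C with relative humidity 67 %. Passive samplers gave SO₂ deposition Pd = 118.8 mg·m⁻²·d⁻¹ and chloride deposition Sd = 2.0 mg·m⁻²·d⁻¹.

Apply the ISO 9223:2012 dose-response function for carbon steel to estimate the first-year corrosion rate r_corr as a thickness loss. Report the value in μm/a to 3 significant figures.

carbon steel: temperature factor f = -0.054·(5.2) = -0.2808
  SO₂ term: 1.77·118.8^0.52·exp(0.02·67-0.2808) = 61.22
  Sd branch = 0.102·Sd^0.62·e^(0.033·RH+0.04·T) = 2.627 μm/a
  r_corr = 61.22 + 2.627 = 63.85 μm/a

r_corr = 63.8 μm/a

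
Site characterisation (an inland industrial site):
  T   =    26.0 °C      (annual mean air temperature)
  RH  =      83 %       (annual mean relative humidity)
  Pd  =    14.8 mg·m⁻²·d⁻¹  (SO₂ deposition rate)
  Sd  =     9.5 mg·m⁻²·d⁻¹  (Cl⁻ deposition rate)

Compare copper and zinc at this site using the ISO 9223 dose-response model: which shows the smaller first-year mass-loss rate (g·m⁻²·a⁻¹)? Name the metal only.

copper: f(T) = -0.080·(T−10) [T>10 °C] = -1.2800
  Pd branch = 0.0053·Pd^0.26·e^(0.059·RH+f) = 0.3975 μm/a
  Cl⁻ term: 0.01025·9.5^0.27·exp(0.036·83+0.049·26.0) = 1.336
  sum: 0.3975 + 1.336 → r_corr = 1.733 μm/a
  mass loss = 1.733 μm/a × 8.96 g/cm³ = 15.53 g·m⁻²·a⁻¹
zinc: T>10 °C ⇒ hinge -0.071·(26.0−10) = -1.1360
  Pd branch = 0.0129·Pd^0.44·e^(0.046·RH+f) = 0.617 μm/a
  Cl⁻ term: 0.0175·9.5^0.57·exp(0.008·83+0.085·26.0) = 1.118
  r_corr = 0.617 + 1.118 = 1.735 μm/a
  mass loss = 1.735 μm/a × 7.14 g/cm³ = 12.39 g·m⁻²·a⁻¹
Ordering by g·m⁻²·a⁻¹: copper (15.5) > zinc (12.4)

zinc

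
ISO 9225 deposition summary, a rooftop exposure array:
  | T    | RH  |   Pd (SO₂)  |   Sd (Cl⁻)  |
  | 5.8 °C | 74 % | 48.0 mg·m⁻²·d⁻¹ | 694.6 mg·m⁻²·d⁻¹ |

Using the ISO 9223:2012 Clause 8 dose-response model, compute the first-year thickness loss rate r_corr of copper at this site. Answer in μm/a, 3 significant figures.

r_corr = 1.82 μm/a

copper: T≤10 °C ⇒ hinge +0.126·(5.8−10) = -0.5292
  SO₂ term: 0.0053·48.0^0.26·exp(0.059·74-0.5292) = 0.6725
  Cl⁻ term: 0.01025·694.6^0.27·exp(0.036·74+0.049·5.8) = 1.144
  r_corr = 0.6725 + 1.144 = 1.816 μm/a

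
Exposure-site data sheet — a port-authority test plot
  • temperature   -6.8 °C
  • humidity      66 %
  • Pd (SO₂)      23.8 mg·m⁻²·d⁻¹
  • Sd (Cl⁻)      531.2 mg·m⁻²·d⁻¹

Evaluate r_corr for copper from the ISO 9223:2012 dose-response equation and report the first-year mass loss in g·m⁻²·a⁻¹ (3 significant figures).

r_corr = 4.50 g·m⁻²·a⁻¹

copper: temperature factor f = +0.126·(-16.8) = -2.1168
  Pd branch = 0.0053·Pd^0.26·e^(0.059·RH+f) = 0.07145 μm/a
  Cl⁻ term: 0.01025·531.2^0.27·exp(0.036·66+0.049·-6.8) = 0.4302
  r_corr = 0.07145 + 0.4302 = 0.5017 μm/a
Convert to mass loss: 0.5017 μm/a × 8.96 g/cm³ = 4.495 g·m⁻²·a⁻¹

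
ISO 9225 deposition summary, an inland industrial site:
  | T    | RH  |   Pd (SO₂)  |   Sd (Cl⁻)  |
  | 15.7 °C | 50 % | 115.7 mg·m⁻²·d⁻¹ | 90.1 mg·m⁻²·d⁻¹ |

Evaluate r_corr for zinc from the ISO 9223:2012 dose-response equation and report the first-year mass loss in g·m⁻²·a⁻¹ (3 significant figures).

zinc: T>10 °C ⇒ hinge -0.071·(15.7−10) = -0.4047
  SO₂ term: 0.0129·115.7^0.44·exp(0.046·50-0.4047) = 0.6943
  Sd branch = 0.0175·Sd^0.57·e^(0.008·RH+0.085·T) = 1.29 μm/a
  r_corr = 0.6943 + 1.29 = 1.984 μm/a
Convert to mass loss: 1.984 μm/a × 7.14 g/cm³ = 14.17 g·m⁻²·a⁻¹

r_corr = 14.2 g·m⁻²·a⁻¹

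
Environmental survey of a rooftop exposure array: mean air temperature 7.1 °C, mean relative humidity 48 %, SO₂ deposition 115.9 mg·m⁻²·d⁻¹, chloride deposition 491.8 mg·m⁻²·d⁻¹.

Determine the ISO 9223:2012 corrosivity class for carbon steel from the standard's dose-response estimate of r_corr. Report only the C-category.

carbon steel: temperature factor f = +0.150·(-2.9) = -0.4350
  sulphur-dioxide contribution → 35.42 μm/a
  chloride contribution → 30.82 μm/a
  ⇒ r_corr(carbon steel) = 66.24 μm/a
ISO 9223 Table 2 (carbon steel): 50 < 66.2 ≤ 80 μm/a ⇒ C4

C4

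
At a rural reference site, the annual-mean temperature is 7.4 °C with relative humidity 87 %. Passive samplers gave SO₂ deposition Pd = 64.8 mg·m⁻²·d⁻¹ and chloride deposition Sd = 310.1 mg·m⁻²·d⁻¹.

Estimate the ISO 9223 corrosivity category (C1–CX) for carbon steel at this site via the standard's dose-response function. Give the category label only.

carbon steel: T≤10 °C ⇒ hinge +0.150·(7.4−10) = -0.3900
  SO₂ term: 1.77·64.8^0.52·exp(0.02·87-0.3900) = 59.74
  Sd branch = 0.102·Sd^0.62·e^(0.033·RH+0.04·T) = 84.87 μm/a
  r_corr = 59.74 + 84.87 = 144.6 μm/a
145 μm/a falls in (80, 200] for carbon steel → category C5

C5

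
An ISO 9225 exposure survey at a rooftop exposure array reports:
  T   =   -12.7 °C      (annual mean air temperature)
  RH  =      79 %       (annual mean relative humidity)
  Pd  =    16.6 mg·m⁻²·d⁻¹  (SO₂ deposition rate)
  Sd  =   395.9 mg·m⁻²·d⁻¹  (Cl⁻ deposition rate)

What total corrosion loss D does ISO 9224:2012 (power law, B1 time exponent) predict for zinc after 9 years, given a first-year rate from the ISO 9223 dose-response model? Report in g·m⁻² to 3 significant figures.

zinc: f(T) = +0.038·(T−10) [T≤10 °C] = -0.8626
  SO₂ term: 0.0129·16.6^0.44·exp(0.046·79-0.8626) = 0.7096
  Sd branch = 0.0175·Sd^0.57·e^(0.008·RH+0.085·T) = 0.3383 μm/a
  r_corr = 0.7096 + 0.3383 = 1.048 μm/a
Power-law: D(9) = r_corr · 9^0.813
  D(9) = 1.048 × 9^0.813 = 1.048 × 5.968 = 6.254 μm
  Mass loss = 6.254 μm × 7.14 g/cm³ = 44.65 g·m⁻²

D(9) = 44.7 g·m⁻²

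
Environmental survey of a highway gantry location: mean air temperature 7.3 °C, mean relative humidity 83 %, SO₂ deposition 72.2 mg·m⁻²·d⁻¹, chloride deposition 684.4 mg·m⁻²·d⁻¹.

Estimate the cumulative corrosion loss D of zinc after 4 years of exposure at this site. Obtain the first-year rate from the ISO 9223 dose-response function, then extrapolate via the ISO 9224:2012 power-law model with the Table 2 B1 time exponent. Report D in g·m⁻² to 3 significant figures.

zinc: T≤10 °C ⇒ hinge +0.038·(7.3−10) = -0.1026
  Pd branch = 0.0129·Pd^0.44·e^(0.046·RH+f) = 3.483 μm/a
  Cl⁻ term: 0.0175·684.4^0.57·exp(0.008·83+0.085·7.3) = 2.612
  sum: 3.483 + 2.612 → r_corr = 6.095 μm/a
Power-law: D(4) = r_corr · 4^0.813
  D(4) = 6.095 × 4^0.813 = 6.095 × 3.087 = 18.81 μm
  Mass loss = 18.81 μm × 7.14 g/cm³ = 134.3 g·m⁻²

D(4) = 134 g·m⁻²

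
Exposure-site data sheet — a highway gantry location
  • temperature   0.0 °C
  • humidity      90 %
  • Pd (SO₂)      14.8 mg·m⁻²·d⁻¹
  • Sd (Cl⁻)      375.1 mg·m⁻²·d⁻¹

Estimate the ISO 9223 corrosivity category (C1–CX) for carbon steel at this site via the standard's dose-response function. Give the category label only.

carbon steel: T≤10 °C ⇒ hinge +0.150·(0.0−10) = -1.5000
  Pd branch = 1.77·Pd^0.52·e^(0.02·RH+f) = 9.701 μm/a
  Sd branch = 0.102·Sd^0.62·e^(0.033·RH+0.04·T) = 78.42 μm/a
  r_corr = 9.701 + 78.42 = 88.12 μm/a
ISO 9223 Table 2 (carbon steel): 80 < 88.1 ≤ 200 μm/a ⇒ C5

C5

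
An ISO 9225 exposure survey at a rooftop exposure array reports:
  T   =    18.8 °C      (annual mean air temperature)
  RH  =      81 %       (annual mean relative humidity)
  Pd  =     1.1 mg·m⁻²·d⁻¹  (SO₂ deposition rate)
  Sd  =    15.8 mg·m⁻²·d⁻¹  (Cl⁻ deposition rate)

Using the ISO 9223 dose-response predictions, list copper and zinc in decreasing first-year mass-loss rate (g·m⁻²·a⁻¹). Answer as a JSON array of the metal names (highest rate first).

["copper", "zinc"]

copper: T>10 °C ⇒ hinge -0.080·(18.8−10) = -0.7040
  sulphur-dioxide contribution → 0.3197 μm/a
  chloride contribution → 1.002 μm/a
  ⇒ r_corr(copper) = 1.322 μm/a
  mass loss = 1.322 μm/a × 8.96 g/cm³ = 11.84 g·m⁻²·a⁻¹
zinc: f(T) = -0.071·(T−10) [T>10 °C] = -0.6248
  sulphur-dioxide contribution → 0.299 μm/a
  chloride contribution → 0.7974 μm/a
  total first-year rate 1.096 μm/a
  mass loss = 1.096 μm/a × 7.14 g/cm³ = 7.828 g·m⁻²·a⁻¹
Ordering by g·m⁻²·a⁻¹: copper (11.8) > zinc (7.83)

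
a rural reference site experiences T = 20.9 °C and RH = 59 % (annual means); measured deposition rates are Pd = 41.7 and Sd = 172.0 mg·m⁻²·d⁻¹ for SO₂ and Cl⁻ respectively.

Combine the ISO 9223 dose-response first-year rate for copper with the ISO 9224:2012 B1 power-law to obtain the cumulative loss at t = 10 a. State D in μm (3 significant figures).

D(10) = 5.33 μm

copper: T>10 °C ⇒ hinge -0.080·(20.9−10) = -0.8720
  SO₂ term: 0.0053·41.7^0.26·exp(0.059·59-0.8720) = 0.1899
  Cl⁻ term: 0.01025·172.0^0.27·exp(0.036·59+0.049·20.9) = 0.9583
  r_corr = 0.1899 + 0.9583 = 1.148 μm/a
Long-term exponent b (ISO 9224 Table 2, B1) = 0.667
  D(10) = 1.148 × 10^0.667 = 1.148 × 4.645 = 5.334 μm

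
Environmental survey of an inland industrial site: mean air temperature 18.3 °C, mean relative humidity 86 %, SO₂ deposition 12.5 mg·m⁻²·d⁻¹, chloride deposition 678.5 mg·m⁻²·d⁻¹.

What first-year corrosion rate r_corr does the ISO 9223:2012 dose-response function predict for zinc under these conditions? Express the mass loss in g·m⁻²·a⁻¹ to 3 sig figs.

r_corr = 56.5 g·m⁻²·a⁻¹

zinc: temperature factor f = -0.071·(8.3) = -0.5893
  SO₂ term: 0.0129·12.5^0.44·exp(0.046·86-0.5893) = 1.136
  Cl⁻ term: 0.0175·678.5^0.57·exp(0.008·86+0.085·18.3) = 6.782
  sum: 1.136 + 6.782 → r_corr = 7.918 μm/a
Convert to mass loss: 7.918 μm/a × 7.14 g/cm³ = 56.53 g·m⁻²·a⁻¹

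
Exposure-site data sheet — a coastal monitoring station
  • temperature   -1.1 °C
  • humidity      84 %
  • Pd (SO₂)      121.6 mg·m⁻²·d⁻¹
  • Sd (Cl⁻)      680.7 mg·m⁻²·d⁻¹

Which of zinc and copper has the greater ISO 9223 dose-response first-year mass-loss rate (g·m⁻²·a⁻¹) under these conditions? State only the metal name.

zinc: temperature factor f = +0.038·(-11.1) = -0.4218
  SO₂ term: 0.0129·121.6^0.44·exp(0.046·84-0.4218) = 3.333
  Cl⁻ term: 0.0175·680.7^0.57·exp(0.008·84+0.085·-1.1) = 1.285
  sum: 3.333 + 1.285 → r_corr = 4.619 μm/a
  mass loss = 4.619 μm/a × 7.14 g/cm³ = 32.98 g·m⁻²·a⁻¹
copper: temperature factor f = +0.126·(-11.1) = -1.3986
  SO₂ term: 0.0053·121.6^0.26·exp(0.059·84-1.3986) = 0.6476
  Cl⁻ term: 0.01025·680.7^0.27·exp(0.036·84+0.049·-1.1) = 1.163
  sum: 0.6476 + 1.163 → r_corr = 1.81 μm/a
  mass loss = 1.81 μm/a × 8.96 g/cm³ = 16.22 g·m⁻²·a⁻¹
Ordering by g·m⁻²·a⁻¹: zinc (33) > copper (16.2)

zinc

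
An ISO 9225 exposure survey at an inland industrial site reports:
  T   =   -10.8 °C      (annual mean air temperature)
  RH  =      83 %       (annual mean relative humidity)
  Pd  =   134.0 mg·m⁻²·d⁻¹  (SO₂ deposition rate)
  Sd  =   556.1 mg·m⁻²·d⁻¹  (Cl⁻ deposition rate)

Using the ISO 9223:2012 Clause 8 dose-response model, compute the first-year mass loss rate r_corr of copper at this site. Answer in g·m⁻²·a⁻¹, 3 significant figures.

copper: T≤10 °C ⇒ hinge +0.126·(-10.8−10) = -2.6208
  sulphur-dioxide contribution → 0.1844 μm/a
  chloride contribution → 0.6603 μm/a
  total first-year rate 0.8448 μm/a
Convert to mass loss: 0.8448 μm/a × 8.96 g/cm³ = 7.569 g·m⁻²·a⁻¹

r_corr = 7.57 g·m⁻²·a⁻¹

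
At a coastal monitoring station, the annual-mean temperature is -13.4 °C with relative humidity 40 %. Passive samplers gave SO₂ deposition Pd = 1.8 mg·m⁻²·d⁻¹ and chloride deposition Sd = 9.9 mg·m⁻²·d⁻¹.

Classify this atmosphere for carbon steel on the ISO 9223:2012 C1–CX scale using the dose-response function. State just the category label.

C1

carbon steel: T≤10 °C ⇒ hinge +0.150·(-13.4−10) = -3.5100
  sulphur-dioxide contribution → 0.1599 μm/a
  chloride contribution → 0.9255 μm/a
  total first-year rate 1.085 μm/a
ISO 9223 Table 2 (carbon steel): 0 < 1.09 ≤ 1.3 μm/a ⇒ C1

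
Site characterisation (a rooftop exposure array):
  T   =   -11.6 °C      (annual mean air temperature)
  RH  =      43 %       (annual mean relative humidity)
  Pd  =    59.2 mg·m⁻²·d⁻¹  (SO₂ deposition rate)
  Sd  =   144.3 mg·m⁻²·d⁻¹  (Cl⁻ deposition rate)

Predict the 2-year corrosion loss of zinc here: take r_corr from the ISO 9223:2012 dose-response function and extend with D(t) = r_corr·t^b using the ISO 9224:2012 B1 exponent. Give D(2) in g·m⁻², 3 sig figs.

D(2) = 5.07 g·m⁻²

zinc: f(T) = +0.038·(T−10) [T≤10 °C] = -0.8208
  SO₂ term: 0.0129·59.2^0.44·exp(0.046·43-0.8208) = 0.2472
  Sd branch = 0.0175·Sd^0.57·e^(0.008·RH+0.085·T) = 0.1567 μm/a
  sum: 0.2472 + 0.1567 → r_corr = 0.4038 μm/a
Long-term exponent b (ISO 9224 Table 2, B1) = 0.813
  D(2) = 0.4038 × 2^0.813 = 0.4038 × 1.757 = 0.7095 μm
  Mass loss = 0.7095 μm × 7.14 g/cm³ = 5.066 g·m⁻²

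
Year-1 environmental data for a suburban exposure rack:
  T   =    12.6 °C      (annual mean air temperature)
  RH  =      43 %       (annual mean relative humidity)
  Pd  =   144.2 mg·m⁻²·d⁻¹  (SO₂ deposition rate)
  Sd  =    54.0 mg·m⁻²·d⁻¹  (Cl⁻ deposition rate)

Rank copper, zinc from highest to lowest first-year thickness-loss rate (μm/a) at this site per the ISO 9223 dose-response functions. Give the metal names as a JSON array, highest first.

["zinc", "copper"]

copper: f(T) = -0.080·(T−10) [T>10 °C] = -0.2080
  SO₂ term: 0.0053·144.2^0.26·exp(0.059·43-0.2080) = 0.1982
  Cl⁻ term: 0.01025·54.0^0.27·exp(0.036·43+0.049·12.6) = 0.2624
  sum: 0.1982 + 0.2624 → r_corr = 0.4605 μm/a
zinc: temperature factor f = -0.071·(2.6) = -0.1846
  Pd branch = 0.0129·Pd^0.44·e^(0.046·RH+f) = 0.6909 μm/a
  Cl⁻ term: 0.0175·54.0^0.57·exp(0.008·43+0.085·12.6) = 0.6999
  sum: 0.6909 + 0.6999 → r_corr = 1.391 μm/a
Ordering by μm/a: zinc (1.39) > copper (0.461)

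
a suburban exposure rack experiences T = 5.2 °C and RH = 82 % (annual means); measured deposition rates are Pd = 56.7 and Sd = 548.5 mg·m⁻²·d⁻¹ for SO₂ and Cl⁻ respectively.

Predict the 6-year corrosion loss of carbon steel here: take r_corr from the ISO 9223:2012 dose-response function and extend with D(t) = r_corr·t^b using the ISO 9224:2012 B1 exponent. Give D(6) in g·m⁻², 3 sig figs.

D(6) = 2.61e+03 g·m⁻²

carbon steel: f(T) = +0.150·(T−10) [T≤10 °C] = -0.7200
  SO₂ term: 1.77·56.7^0.52·exp(0.02·82-0.7200) = 36.26
  Sd branch = 0.102·Sd^0.62·e^(0.033·RH+0.04·T) = 93.85 μm/a
  sum: 36.26 + 93.85 → r_corr = 130.1 μm/a
Long-term exponent b (ISO 9224 Table 2, B1) = 0.523
  D(6) = 130.1 × 6^0.523 = 130.1 × 2.553 = 332.1 μm
  Mass loss = 332.1 μm × 7.85 g/cm³ = 2607 g·m⁻²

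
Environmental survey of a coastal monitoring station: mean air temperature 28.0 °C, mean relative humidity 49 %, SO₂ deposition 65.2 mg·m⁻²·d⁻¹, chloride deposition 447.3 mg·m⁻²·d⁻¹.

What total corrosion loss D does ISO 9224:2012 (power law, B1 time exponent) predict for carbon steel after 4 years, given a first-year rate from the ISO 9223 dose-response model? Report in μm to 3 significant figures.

carbon steel: temperature factor f = -0.054·(18.0) = -0.9720
  SO₂ term: 1.77·65.2^0.52·exp(0.02·49-0.9720) = 15.66
  Cl⁻ term: 0.102·447.3^0.62·exp(0.033·49+0.04·28.0) = 69.28
  sum: 15.66 + 69.28 → r_corr = 84.95 μm/a
ISO 9224: D(t) = r_corr · t^b with b = 0.523 (carbon steel, B1)
  D(4) = 84.95 × 4^0.523 = 84.95 × 2.065 = 175.4 μm

D(4) = 175 μm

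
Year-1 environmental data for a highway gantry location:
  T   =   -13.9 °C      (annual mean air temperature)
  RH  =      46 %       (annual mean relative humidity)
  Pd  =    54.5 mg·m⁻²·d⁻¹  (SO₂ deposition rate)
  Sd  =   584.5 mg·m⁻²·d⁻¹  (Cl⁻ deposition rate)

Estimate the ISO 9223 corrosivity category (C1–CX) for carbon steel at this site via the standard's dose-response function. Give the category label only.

carbon steel: T≤10 °C ⇒ hinge +0.150·(-13.9−10) = -3.5850
  sulphur-dioxide contribution → 0.9852 μm/a
  chloride contribution → 13.86 μm/a
  total first-year rate 14.85 μm/a
14.8 μm/a falls in (1.3, 25] for carbon steel → category C2

C2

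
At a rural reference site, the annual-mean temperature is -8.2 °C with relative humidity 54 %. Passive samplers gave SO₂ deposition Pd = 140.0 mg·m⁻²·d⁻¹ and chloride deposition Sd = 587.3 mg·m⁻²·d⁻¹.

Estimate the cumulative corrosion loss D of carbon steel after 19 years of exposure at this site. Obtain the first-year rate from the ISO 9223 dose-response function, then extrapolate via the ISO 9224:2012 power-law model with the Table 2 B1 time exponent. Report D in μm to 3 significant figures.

D(19) = 127 μm

carbon steel: T≤10 °C ⇒ hinge +0.150·(-8.2−10) = -2.7300
  SO₂ term: 1.77·140.0^0.52·exp(0.02·54-2.7300) = 4.44
  Sd branch = 0.102·Sd^0.62·e^(0.033·RH+0.04·T) = 22.74 μm/a
  r_corr = 4.44 + 22.74 = 27.18 μm/a
Power-law: D(19) = r_corr · 19^0.523
  D(19) = 27.18 × 19^0.523 = 27.18 × 4.664 = 126.8 μm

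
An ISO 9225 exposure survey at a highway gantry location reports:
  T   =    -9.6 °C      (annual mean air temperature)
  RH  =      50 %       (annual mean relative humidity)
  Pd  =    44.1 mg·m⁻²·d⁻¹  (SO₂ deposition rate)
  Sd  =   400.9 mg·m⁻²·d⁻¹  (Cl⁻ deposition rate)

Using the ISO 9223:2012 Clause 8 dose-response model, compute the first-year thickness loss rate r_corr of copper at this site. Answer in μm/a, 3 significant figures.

r_corr = 0.218 μm/a

copper: T≤10 °C ⇒ hinge +0.126·(-9.6−10) = -2.4696
  SO₂ term: 0.0053·44.1^0.26·exp(0.059·50-2.4696) = 0.02293
  Cl⁻ term: 0.01025·400.9^0.27·exp(0.036·50+0.049·-9.6) = 0.1954
  r_corr = 0.02293 + 0.1954 = 0.2184 μm/a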